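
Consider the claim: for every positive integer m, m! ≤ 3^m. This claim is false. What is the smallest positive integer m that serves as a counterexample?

The first 6 eligible values, up to m = 6, all satisfy the conclusion.
m = 7: m! = 5040 and 3^m = 2187, so 5040 > 2187.
Hence m = 7 is a counterexample.

m = 7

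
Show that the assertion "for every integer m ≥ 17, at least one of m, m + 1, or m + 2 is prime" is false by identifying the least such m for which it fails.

m = 20

A counterexample is any integer m ≥ 17 such that m, m + 1, m + 2 are all composite; we check each in order.
m = 17: 17 is prime.
m = 18: 19 is prime.
m = 19: 19 is prime.
m = 20: 20 = 2 × 10; 21 = 3 × 7; 22 = 2 × 11 — all composite.
So m = 20 is the smallest counterexample.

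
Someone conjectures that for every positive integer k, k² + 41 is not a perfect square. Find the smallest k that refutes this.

For k = 1, 2, 3, 4, …, 17, 18, 19 the conclusion holds.
k = 20: 20² + 41 = 441 = 21², a perfect square.
Hence k = 20 is a counterexample.

k = 20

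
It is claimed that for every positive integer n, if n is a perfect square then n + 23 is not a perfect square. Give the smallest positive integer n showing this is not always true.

We need the least positive integer n for which n is a perfect square but n + 23 is a perfect square.
For n = 1, 4, 9, 16, 25, 36, 49, 64, 81, 100 the conclusion holds.
n = 121: 121 = 11² and 121 + 23 = 144 = 12².
Thus n = 121 disproves the claim, and no smaller n works.

n = 121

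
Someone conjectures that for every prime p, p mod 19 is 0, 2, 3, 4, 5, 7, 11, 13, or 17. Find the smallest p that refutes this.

p = 29

We need the least prime p for which the claim fails.
For p = 2, 3, 5, 7, 11, 13, 17, 19, 23 the conclusion holds.
p = 29: 29 mod 19 = 10 — not in {0, 2, 3, 4, 5, 7, 11, 13, 17}.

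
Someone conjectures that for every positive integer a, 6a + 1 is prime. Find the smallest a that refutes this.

a = 4

Check each positive integer a in order until 6a + 1 is not prime.
a = 1: 6a + 1 = 7, prime.
a = 2: 6a + 1 = 13, prime.
a = 3: 6a + 1 = 19, prime.
a = 4: 6a + 1 = 25 = 5 × 5, composite.
Hence a = 4 is a counterexample.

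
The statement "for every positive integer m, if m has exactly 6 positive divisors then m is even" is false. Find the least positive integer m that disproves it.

Check each positive integer m in order until m has exactly 6 positive divisors but m is odd.
The first 6 eligible values, up to m = 44, all satisfy the conclusion.
m = 45: divisors of 45: 1, 3, 5, 9, 15, 45; 45 is odd.

m = 45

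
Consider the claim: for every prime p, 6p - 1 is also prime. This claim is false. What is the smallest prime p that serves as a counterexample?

A counterexample is any prime p such that 6p - 1 is not prime; we check each in order.
For p = 2, 3, 5, 7 the conclusion holds.
p = 11: 6p - 1 = 65 = 5 × 13, not prime.

p = 11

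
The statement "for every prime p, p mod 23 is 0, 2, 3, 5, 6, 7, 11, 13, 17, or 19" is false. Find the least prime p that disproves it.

p = 31

For p = 2, 3, 5, 7, 11, 13, 17, 19, 23, 29 the conclusion holds.
p = 31: 31 mod 23 = 8 — not in {0, 2, 3, 5, 6, 7, 11, 13, 17, 19}.
Hence p = 31 is a counterexample.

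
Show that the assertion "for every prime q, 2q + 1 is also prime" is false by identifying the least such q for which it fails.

For q = 2, 3, 5 the conclusion holds.
q = 7: 2q + 1 = 15 = 3 × 5, not prime.
Hence q = 7 is a counterexample.

q = 7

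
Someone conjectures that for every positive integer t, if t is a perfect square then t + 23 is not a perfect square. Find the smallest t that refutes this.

t = 121

Check each positive integer t in order until t is a perfect square but t + 23 is a perfect square.
For t = 1, 4, 9, 16, 25, 36, 49, 64, 81, 100 the conclusion holds.
t = 121: 121 = 11² and 121 + 23 = 144 = 12².
Thus t = 121 disproves the claim, and no smaller t works.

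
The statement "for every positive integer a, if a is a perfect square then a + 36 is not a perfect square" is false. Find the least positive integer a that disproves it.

The first 7 eligible values, up to a = 49, all satisfy the conclusion.
a = 64: 64 = 8² and 64 + 36 = 100 = 10².

a = 64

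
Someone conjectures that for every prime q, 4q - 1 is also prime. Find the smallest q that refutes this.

q = 7

For q = 2, 3, 5 the conclusion holds.
q = 7: 4q - 1 = 27 = 3 × 9, not prime.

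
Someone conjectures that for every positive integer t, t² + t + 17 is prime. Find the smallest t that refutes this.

For t = 1, 2, 3, 4, …, 13, 14, 15 the conclusion holds.
t = 16: t² + t + 17 = 289 = 17 × 17, composite.
So t = 16 is the smallest counterexample.

t = 16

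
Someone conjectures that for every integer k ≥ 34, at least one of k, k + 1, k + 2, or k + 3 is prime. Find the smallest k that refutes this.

Check each integer k ≥ 34 in order until k, k + 1, k + 2, k + 3 are all composite.
The first 14 eligible values, up to k = 47, all satisfy the conclusion.
k = 48: 48 = 2 × 24; 49 = 7 × 7; 50 = 2 × 25; 51 = 3 × 17 — all composite.

k = 48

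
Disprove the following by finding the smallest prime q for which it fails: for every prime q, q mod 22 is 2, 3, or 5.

q = 2: 2 mod 22 = 2.
q = 3: 3 mod 22 = 3.
q = 5: 5 mod 22 = 5.
q = 7: 7 mod 22 = 7 — not in {2, 3, 5}.
So q = 7 is the smallest counterexample.

q = 7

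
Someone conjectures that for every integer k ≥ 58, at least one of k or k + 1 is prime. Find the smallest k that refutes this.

k = 62

Check each integer k ≥ 58 in order until k, k + 1 are both composite.
k = 58: 59 is prime.
k = 59: 59 is prime.
k = 60: 61 is prime.
k = 61: 61 is prime.
k = 62: 62 = 2 × 31; 63 = 3 × 21 — both composite.
Hence k = 62 is a counterexample.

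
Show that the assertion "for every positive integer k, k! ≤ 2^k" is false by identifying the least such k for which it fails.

Check each positive integer k in order until k! > 2^k.
k = 1: k! = 1 and 2^k = 2, so 1 ≤ 2.
k = 2: k! = 2 and 2^k = 4, so 2 ≤ 4.
k = 3: k! = 6 and 2^k = 8, so 6 ≤ 8.
k = 4: k! = 24 and 2^k = 16, so 24 > 16.

k = 4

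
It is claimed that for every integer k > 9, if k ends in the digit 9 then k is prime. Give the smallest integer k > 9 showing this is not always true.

k = 39

Check each integer k > 9 in order until k ends in the digit 9 but k is not prime.
k = 19: 19 ends in 9 and is prime.
k = 29: 29 ends in 9 and is prime.
k = 39: 39 ends in 9; 39 = 3 × 13, composite.
Hence k = 39 is a counterexample.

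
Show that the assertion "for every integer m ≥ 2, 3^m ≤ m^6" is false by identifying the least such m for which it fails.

The first 13 eligible values, up to m = 14, all satisfy the conclusion.
m = 15: 3^m = 14348907 and m^6 = 11390625, so 14348907 > 11390625.

m = 15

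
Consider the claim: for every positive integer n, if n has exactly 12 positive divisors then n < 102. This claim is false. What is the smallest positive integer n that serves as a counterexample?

A counterexample is any positive integer n such that n has exactly 12 positive divisors but the claim fails; we check each in order.
The first 5 eligible values, up to n = 96, all satisfy the conclusion.
n = 108: τ(108) = 12; 108 ≥ 102.

n = 108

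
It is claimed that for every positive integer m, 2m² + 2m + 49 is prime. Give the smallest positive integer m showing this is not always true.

m = 6

A counterexample is any positive integer m such that 2m² + 2m + 49 is not prime; we check each in order.
For m = 1, 2, 3, 4, 5 the conclusion holds.
m = 6: 2m² + 2m + 49 = 133 = 7 × 19, composite.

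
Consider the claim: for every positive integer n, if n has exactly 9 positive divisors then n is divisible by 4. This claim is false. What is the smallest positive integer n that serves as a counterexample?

We need the least positive integer n for which n has exactly 9 positive divisors but n is not divisible by 4.
n = 36: τ(36) = 9; 36 mod 4 = 0.
n = 100: τ(100) = 9; 100 mod 4 = 0.
n = 196: τ(196) = 9; 196 mod 4 = 0.
n = 225: τ(225) = 9; 225 mod 4 = 1.

n = 225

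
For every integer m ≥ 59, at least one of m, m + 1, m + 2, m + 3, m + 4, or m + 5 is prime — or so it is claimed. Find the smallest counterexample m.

m = 90

The first 31 eligible values, up to m = 89, all satisfy the conclusion.
m = 90: 90 = 2 × 45; 91 = 7 × 13; 92 = 2 × 46; 93 = 3 × 31; 94 = 2 × 47; 95 = 5 × 19 — all composite.
Hence m = 90 is a counterexample.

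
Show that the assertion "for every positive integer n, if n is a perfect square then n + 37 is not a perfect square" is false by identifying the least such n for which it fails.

Check each positive integer n in order until n is a perfect square but n + 37 is a perfect square.
For n = 1, 4, 9, 16, …, 225, 256, 289 the conclusion holds.
n = 324: 324 = 18² and 324 + 37 = 361 = 19².
Hence n = 324 is a counterexample.

n = 324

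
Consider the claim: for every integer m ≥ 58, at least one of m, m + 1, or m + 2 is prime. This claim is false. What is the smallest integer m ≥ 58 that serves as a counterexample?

m = 62

The first 4 eligible values, up to m = 61, all satisfy the conclusion.
m = 62: 62 = 2 × 31; 63 = 3 × 21; 64 = 2 × 32 — all composite.
Hence m = 62 is a counterexample.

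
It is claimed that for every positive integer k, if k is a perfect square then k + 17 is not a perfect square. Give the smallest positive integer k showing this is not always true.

k = 64

The first 7 eligible values, up to k = 49, all satisfy the conclusion.
k = 64: 64 = 8² and 64 + 17 = 81 = 9².
So k = 64 is the smallest counterexample.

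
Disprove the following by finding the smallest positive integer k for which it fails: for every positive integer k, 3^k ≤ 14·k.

For k = 1, 2, 3 the conclusion holds.
k = 4: 3^k = 81 and 14·k = 56, so 81 > 56.
Thus k = 4 disproves the claim, and no smaller k works.

k = 4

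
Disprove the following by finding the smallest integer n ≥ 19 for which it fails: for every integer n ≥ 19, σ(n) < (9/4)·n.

n = 24

A counterexample is any integer n ≥ 19 such that the claim fails; we check each in order.
The first 5 eligible values, up to n = 23, all satisfy the conclusion.
n = 24: σ(24) = 60; 60 ≥ 54.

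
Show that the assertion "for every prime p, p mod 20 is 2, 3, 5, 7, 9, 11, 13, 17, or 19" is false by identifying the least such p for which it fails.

We need the least prime p for which the claim fails.
The first 12 eligible values, up to p = 37, all satisfy the conclusion.
p = 41: 41 mod 20 = 1 — not in {2, 3, 5, 7, 9, 11, 13, 17, 19}.
So p = 41 is the smallest counterexample.

p = 41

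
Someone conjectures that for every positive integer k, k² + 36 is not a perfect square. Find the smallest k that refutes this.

For k = 1, 2, 3, 4, 5, 6, 7 the conclusion holds.
k = 8: 8² + 36 = 100 = 10², a perfect square.
So k = 8 is the smallest counterexample.

k = 8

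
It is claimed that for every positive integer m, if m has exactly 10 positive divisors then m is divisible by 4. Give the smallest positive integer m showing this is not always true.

For m = 48, 80, 112 the conclusion holds.
m = 162: τ(162) = 10; 162 mod 4 = 2.
So m = 162 is the smallest counterexample.

m = 162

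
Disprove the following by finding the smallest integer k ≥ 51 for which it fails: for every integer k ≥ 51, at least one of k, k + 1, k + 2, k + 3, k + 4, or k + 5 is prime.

The first 39 eligible values, up to k = 89, all satisfy the conclusion.
k = 90: 90 = 2 × 45; 91 = 7 × 13; 92 = 2 × 46; 93 = 3 × 31; 94 = 2 × 47; 95 = 5 × 19 — all composite.
Hence k = 90 is a counterexample.

k = 90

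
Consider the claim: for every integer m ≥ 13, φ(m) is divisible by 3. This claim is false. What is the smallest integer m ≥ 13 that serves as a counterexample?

m = 15

m = 13: φ(13) = 12; 12 mod 3 = 0.
m = 14: φ(14) = 6; 6 mod 3 = 0.
m = 15: φ(15) = 8; 8 mod 3 = 2.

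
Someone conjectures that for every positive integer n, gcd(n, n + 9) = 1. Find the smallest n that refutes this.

n = 3

For n = 1, 2 the conclusion holds.
n = 3: gcd(3, 12) = 3.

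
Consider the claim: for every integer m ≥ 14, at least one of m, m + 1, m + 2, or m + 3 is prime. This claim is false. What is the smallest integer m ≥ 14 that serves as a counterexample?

m = 24

We need the least integer m ≥ 14 for which m, m + 1, m + 2, m + 3 are all composite.
For m = 14, 15, 16, 17, 18, 19, 20, 21, 22, 23 the conclusion holds.
m = 24: 24 = 2 × 12; 25 = 5 × 5; 26 = 2 × 13; 27 = 3 × 9 — all composite.
Thus m = 24 disproves the claim, and no smaller m works.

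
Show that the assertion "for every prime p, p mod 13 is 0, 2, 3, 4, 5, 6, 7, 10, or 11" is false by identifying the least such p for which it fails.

p = 47

A counterexample is any prime p such that the claim fails; we check each in order.
The first 14 eligible values, up to p = 43, all satisfy the conclusion.
p = 47: 47 mod 13 = 8 — not in {0, 2, 3, 4, 5, 6, 7, 10, 11}.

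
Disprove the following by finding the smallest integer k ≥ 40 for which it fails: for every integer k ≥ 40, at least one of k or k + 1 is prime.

We need the least integer k ≥ 40 for which k, k + 1 are both composite.
The first 4 eligible values, up to k = 43, all satisfy the conclusion.
k = 44: 44 = 2 × 22; 45 = 3 × 15 — both composite.
Hence k = 44 is a counterexample.

k = 44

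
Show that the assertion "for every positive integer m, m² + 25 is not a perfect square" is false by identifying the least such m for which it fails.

Check each positive integer m in order until m² + 25 is a perfect square.
For m = 1, 2, 3, 4, …, 9, 10, 11 the conclusion holds.
m = 12: 12² + 25 = 169 = 13², a perfect square.
So m = 12 is the smallest counterexample.

m = 12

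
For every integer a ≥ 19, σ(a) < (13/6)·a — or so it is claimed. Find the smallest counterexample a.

a = 24

Check each integer a ≥ 19 in order until the claim fails.
a = 19: σ(19) = 20; 20 < 247/6.
a = 20: σ(20) = 42; 42 < 130/3.
a = 21: σ(21) = 32; 32 < 91/2.
a = 22: σ(22) = 36; 36 < 143/3.
a = 23: σ(23) = 24; 24 < 299/6.
a = 24: σ(24) = 60; 60 ≥ 52.
Thus a = 24 disproves the claim, and no smaller a works.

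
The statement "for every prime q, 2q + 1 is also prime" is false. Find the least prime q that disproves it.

q = 7

We need the least prime q for which 2q + 1 is not prime.
For q = 2, 3, 5 the conclusion holds.
q = 7: 2q + 1 = 15 = 3 × 5, not prime.
Hence q = 7 is a counterexample.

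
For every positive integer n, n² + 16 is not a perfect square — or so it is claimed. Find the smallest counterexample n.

n = 3

We need the least positive integer n for which n² + 16 is a perfect square.
n = 1: 1² + 16 = 17, not a perfect square.
n = 2: 2² + 16 = 20, not a perfect square.
n = 3: 3² + 16 = 25 = 5², a perfect square.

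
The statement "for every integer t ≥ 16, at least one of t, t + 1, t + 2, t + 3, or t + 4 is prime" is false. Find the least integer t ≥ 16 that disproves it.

For t = 16, 17, 18, 19, 20, 21, 22, 23 the conclusion holds.
t = 24: 24 = 2 × 12; 25 = 5 × 5; 26 = 2 × 13; 27 = 3 × 9; 28 = 2 × 14 — all composite.
Hence t = 24 is a counterexample.

t = 24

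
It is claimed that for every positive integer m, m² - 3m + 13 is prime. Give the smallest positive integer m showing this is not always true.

m = 12

Check each positive integer m in order until m² - 3m + 13 is not prime.
For m = 1, 2, 3, 4, …, 9, 10, 11 the conclusion holds.
m = 12: m² - 3m + 13 = 121 = 11 × 11, composite.
Hence m = 12 is a counterexample.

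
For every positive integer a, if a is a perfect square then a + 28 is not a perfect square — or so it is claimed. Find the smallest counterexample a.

a = 36

We need the least positive integer a for which a is a perfect square but a + 28 is a perfect square.
a = 1: 1 + 28 = 29, not a perfect square.
a = 4: 4 + 28 = 32, not a perfect square.
a = 9: 9 + 28 = 37, not a perfect square.
a = 16: 16 + 28 = 44, not a perfect square.
a = 25: 25 + 28 = 53, not a perfect square.
a = 36: 36 = 6² and 36 + 28 = 64 = 8².
Hence a = 36 is a counterexample.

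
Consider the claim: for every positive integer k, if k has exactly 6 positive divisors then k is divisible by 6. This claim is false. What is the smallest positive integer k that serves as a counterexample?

k = 20

We need the least positive integer k for which k has exactly 6 positive divisors but k is not divisible by 6.
For k = 12, 18 the conclusion holds.
k = 20: τ(20) = 6; 20 mod 6 = 2.
Thus k = 20 disproves the claim, and no smaller k works.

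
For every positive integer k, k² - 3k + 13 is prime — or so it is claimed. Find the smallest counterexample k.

Check each positive integer k in order until k² - 3k + 13 is not prime.
The first 11 eligible values, up to k = 11, all satisfy the conclusion.
k = 12: k² - 3k + 13 = 121 = 11 × 11, composite.

k = 12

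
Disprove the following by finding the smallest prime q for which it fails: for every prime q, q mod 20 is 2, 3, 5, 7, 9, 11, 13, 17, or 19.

A counterexample is any prime q such that the claim fails; we check each in order.
For q = 2, 3, 5, 7, …, 29, 31, 37 the conclusion holds.
q = 41: 41 mod 20 = 1 — not in {2, 3, 5, 7, 9, 11, 13, 17, 19}.
Thus q = 41 disproves the claim, and no smaller q works.

q = 41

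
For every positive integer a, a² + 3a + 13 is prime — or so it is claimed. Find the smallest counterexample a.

a = 9

The first 8 eligible values, up to a = 8, all satisfy the conclusion.
a = 9: a² + 3a + 13 = 121 = 11 × 11, composite.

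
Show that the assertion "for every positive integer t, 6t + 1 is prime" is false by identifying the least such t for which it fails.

t = 4

Check each positive integer t in order until 6t + 1 is not prime.
For t = 1, 2, 3 the conclusion holds.
t = 4: 6t + 1 = 25 = 5 × 5, composite.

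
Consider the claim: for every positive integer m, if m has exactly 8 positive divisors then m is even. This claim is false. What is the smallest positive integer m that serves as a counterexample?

m = 105

For m = 24, 30, 40, 42, …, 88, 102, 104 the conclusion holds.
m = 105: divisors of 105: 1, 3, 5, 7, 15, 21, 35, 105; 105 is odd.
Hence m = 105 is a counterexample.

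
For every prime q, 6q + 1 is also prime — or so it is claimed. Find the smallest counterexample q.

q = 19

Check each prime q in order until 6q + 1 is not prime.
The first 7 eligible values, up to q = 17, all satisfy the conclusion.
q = 19: 6q + 1 = 115 = 5 × 23, not prime.
Hence q = 19 is a counterexample.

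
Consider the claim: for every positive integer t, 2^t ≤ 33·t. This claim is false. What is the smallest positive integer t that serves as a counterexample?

A counterexample is any positive integer t such that 2^t > 33·t; we check each in order.
The first 8 eligible values, up to t = 8, all satisfy the conclusion.
t = 9: 2^t = 512 and 33·t = 297, so 512 > 297.

t = 9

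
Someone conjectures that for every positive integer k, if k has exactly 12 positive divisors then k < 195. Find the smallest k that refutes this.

k = 198

For k = 60, 72, 84, 90, …, 150, 156, 160 the conclusion holds.
k = 198: τ(198) = 12; 198 ≥ 195.
Hence k = 198 is a counterexample.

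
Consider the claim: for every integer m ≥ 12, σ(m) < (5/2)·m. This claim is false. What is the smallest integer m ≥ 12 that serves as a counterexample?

A counterexample is any integer m ≥ 12 such that the claim fails; we check each in order.
For m = 12, 13, 14, 15, …, 21, 22, 23 the conclusion holds.
m = 24: σ(24) = 60; 60 ≥ 60.
Thus m = 24 disproves the claim, and no smaller m works.

m = 24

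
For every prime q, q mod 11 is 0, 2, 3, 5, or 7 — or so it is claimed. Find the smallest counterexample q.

q = 17

Check each prime q in order until the claim fails.
For q = 2, 3, 5, 7, 11, 13 the conclusion holds.
q = 17: 17 mod 11 = 6 — not in {0, 2, 3, 5, 7}.
So q = 17 is the smallest counterexample.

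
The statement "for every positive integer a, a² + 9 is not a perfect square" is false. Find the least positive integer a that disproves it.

a = 4

For a = 1, 2, 3 the conclusion holds.
a = 4: 4² + 9 = 25 = 5², a perfect square.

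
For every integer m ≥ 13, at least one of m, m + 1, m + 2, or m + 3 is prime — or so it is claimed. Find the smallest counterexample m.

Check each integer m ≥ 13 in order until m, m + 1, m + 2, m + 3 are all composite.
For m = 13, 14, 15, 16, …, 21, 22, 23 the conclusion holds.
m = 24: 24 = 2 × 12; 25 = 5 × 5; 26 = 2 × 13; 27 = 3 × 9 — all composite.

m = 24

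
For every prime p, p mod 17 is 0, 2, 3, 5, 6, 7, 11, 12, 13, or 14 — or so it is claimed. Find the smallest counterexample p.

p = 43

For p = 2, 3, 5, 7, …, 31, 37, 41 the conclusion holds.
p = 43: 43 mod 17 = 9 — not in {0, 2, 3, 5, 6, 7, 11, 12, 13, 14}.
Hence p = 43 is a counterexample.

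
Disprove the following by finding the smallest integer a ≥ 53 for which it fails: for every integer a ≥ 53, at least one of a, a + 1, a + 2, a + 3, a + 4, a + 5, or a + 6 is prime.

a = 90

For a = 53, 54, 55, 56, …, 87, 88, 89 the conclusion holds.
a = 90: 90 = 2 × 45; 91 = 7 × 13; 92 = 2 × 46; 93 = 3 × 31; 94 = 2 × 47; 95 = 5 × 19; 96 = 2 × 48 — all composite.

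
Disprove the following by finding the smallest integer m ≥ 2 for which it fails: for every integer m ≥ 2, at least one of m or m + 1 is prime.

We need the least integer m ≥ 2 for which m, m + 1 are both composite.
For m = 2, 3, 4, 5, 6, 7 the conclusion holds.
m = 8: 8 = 2 × 4; 9 = 3 × 3 — both composite.
Thus m = 8 disproves the claim, and no smaller m works.

m = 8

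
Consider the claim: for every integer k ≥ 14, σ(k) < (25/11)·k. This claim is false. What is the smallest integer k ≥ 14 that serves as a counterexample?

A counterexample is any integer k ≥ 14 such that the claim fails; we check each in order.
For k = 14, 15, 16, 17, 18, 19, 20, 21, 22, 23 the conclusion holds.
k = 24: σ(24) = 60; 60 ≥ 600/11.

k = 24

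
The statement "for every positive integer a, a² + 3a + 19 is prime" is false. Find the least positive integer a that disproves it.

a = 15

A counterexample is any positive integer a such that a² + 3a + 19 is not prime; we check each in order.
For a = 1, 2, 3, 4, …, 12, 13, 14 the conclusion holds.
a = 15: a² + 3a + 19 = 289 = 17 × 17, composite.
So a = 15 is the smallest counterexample.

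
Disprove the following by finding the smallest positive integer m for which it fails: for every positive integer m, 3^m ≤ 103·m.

m = 6

Check each positive integer m in order until 3^m > 103·m.
m = 1: 3^m = 3 and 103·m = 103, so 3 ≤ 103.
m = 2: 3^m = 9 and 103·m = 206, so 9 ≤ 206.
m = 3: 3^m = 27 and 103·m = 309, so 27 ≤ 309.
m = 4: 3^m = 81 and 103·m = 412, so 81 ≤ 412.
m = 5: 3^m = 243 and 103·m = 515, so 243 ≤ 515.
m = 6: 3^m = 729 and 103·m = 618, so 729 > 618.
Thus m = 6 disproves the claim, and no smaller m works.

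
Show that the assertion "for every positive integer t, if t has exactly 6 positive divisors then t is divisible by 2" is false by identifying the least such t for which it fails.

t = 12: τ(12) = 6; 12 mod 2 = 0.
t = 18: τ(18) = 6; 18 mod 2 = 0.
t = 20: τ(20) = 6; 20 mod 2 = 0.
t = 28: τ(28) = 6; 28 mod 2 = 0.
t = 32: τ(32) = 6; 32 mod 2 = 0.
t = 44: τ(44) = 6; 44 mod 2 = 0.
t = 45: τ(45) = 6; 45 mod 2 = 1.

t = 45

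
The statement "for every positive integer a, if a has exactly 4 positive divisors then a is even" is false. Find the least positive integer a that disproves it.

For a = 6, 8, 10, 14 the conclusion holds.
a = 15: divisors of 15: 1, 3, 5, 15; 15 is odd.
So a = 15 is the smallest counterexample.

a = 15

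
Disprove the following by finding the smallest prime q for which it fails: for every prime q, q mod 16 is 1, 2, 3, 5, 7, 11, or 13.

q = 31

A counterexample is any prime q such that the claim fails; we check each in order.
For q = 2, 3, 5, 7, 11, 13, 17, 19, 23, 29 the conclusion holds.
q = 31: 31 mod 16 = 15 — not in {1, 2, 3, 5, 7, 11, 13}.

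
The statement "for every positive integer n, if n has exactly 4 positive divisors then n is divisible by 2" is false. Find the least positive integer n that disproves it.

n = 15

For n = 6, 8, 10, 14 the conclusion holds.
n = 15: τ(15) = 4; 15 mod 2 = 1.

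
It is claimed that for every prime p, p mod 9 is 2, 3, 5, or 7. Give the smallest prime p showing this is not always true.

p = 13

The first 5 eligible values, up to p = 11, all satisfy the conclusion.
p = 13: 13 mod 9 = 4 — not in {2, 3, 5, 7}.
Thus p = 13 disproves the claim, and no smaller p works.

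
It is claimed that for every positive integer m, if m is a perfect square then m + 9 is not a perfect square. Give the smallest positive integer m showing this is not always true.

m = 16

A counterexample is any positive integer m such that m is a perfect square but m + 9 is a perfect square; we check each in order.
m = 1: 1 + 9 = 10, not a perfect square.
m = 4: 4 + 9 = 13, not a perfect square.
m = 9: 9 + 9 = 18, not a perfect square.
m = 16: 16 = 4² and 16 + 9 = 25 = 5².
Hence m = 16 is a counterexample.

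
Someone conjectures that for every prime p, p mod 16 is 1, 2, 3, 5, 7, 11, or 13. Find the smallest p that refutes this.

A counterexample is any prime p such that the claim fails; we check each in order.
For p = 2, 3, 5, 7, 11, 13, 17, 19, 23, 29 the conclusion holds.
p = 31: 31 mod 16 = 15 — not in {1, 2, 3, 5, 7, 11, 13}.
Hence p = 31 is a counterexample.

p = 31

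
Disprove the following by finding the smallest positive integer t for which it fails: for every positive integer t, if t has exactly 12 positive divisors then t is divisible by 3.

t = 140

A counterexample is any positive integer t such that t has exactly 12 positive divisors but t is not divisible by 3; we check each in order.
The first 8 eligible values, up to t = 132, all satisfy the conclusion.
t = 140: τ(140) = 12; 140 mod 3 = 2.
So t = 140 is the smallest counterexample.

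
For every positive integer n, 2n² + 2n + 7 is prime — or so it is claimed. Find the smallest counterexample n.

n = 6

For n = 1, 2, 3, 4, 5 the conclusion holds.
n = 6: 2n² + 2n + 7 = 91 = 7 × 13, composite.
Hence n = 6 is a counterexample.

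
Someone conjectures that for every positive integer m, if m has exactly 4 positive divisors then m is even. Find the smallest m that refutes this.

m = 15

Check each positive integer m in order until m has exactly 4 positive divisors but m is odd.
The first 4 eligible values, up to m = 14, all satisfy the conclusion.
m = 15: divisors of 15: 1, 3, 5, 15; 15 is odd.
Thus m = 15 disproves the claim, and no smaller m works.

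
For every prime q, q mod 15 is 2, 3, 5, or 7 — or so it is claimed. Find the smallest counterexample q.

q = 11

q = 2: 2 mod 15 = 2.
q = 3: 3 mod 15 = 3.
q = 5: 5 mod 15 = 5.
q = 7: 7 mod 15 = 7.
q = 11: 11 mod 15 = 11 — not in {2, 3, 5, 7}.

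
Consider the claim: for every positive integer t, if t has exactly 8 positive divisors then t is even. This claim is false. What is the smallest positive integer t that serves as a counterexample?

t = 105

The first 12 eligible values, up to t = 104, all satisfy the conclusion.
t = 105: divisors of 105: 1, 3, 5, 7, 15, 21, 35, 105; 105 is odd.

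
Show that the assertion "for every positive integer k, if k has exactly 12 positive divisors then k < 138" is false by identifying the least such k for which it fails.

k = 140

Check each positive integer k in order until k has exactly 12 positive divisors but the claim fails.
For k = 60, 72, 84, 90, 96, 108, 126, 132 the conclusion holds.
k = 140: τ(140) = 12; 140 ≥ 138.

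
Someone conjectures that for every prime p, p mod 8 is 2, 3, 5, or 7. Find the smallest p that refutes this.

p = 17

A counterexample is any prime p such that the claim fails; we check each in order.
For p = 2, 3, 5, 7, 11, 13 the conclusion holds.
p = 17: 17 mod 8 = 1 — not in {2, 3, 5, 7}.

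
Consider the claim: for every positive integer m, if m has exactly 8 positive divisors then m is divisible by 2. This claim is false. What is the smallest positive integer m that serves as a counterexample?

m = 105

The first 12 eligible values, up to m = 104, all satisfy the conclusion.
m = 105: τ(105) = 8; 105 mod 2 = 1.
Hence m = 105 is a counterexample.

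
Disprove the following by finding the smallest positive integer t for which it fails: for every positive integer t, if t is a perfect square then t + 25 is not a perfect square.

Check each positive integer t in order until t is a perfect square but t + 25 is a perfect square.
For t = 1, 4, 9, 16, …, 81, 100, 121 the conclusion holds.
t = 144: 144 = 12² and 144 + 25 = 169 = 13².

t = 144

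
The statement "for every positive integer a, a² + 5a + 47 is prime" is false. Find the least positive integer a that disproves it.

For a = 1, 2, 3, 4, …, 35, 36, 37 the conclusion holds.
a = 38: a² + 5a + 47 = 1681 = 41 × 41, composite.
So a = 38 is the smallest counterexample.

a = 38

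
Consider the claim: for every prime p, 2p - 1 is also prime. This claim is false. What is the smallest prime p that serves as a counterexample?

p = 5

We need the least prime p for which 2p - 1 is not prime.
For p = 2, 3 the conclusion holds.
p = 5: 2p - 1 = 9 = 3 × 3, not prime.
So p = 5 is the smallest counterexample.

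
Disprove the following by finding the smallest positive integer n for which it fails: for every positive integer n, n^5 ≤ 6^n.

n = 3

For n = 1, 2 the conclusion holds.
n = 3: n^5 = 243 and 6^n = 216, so 243 > 216.
Hence n = 3 is a counterexample.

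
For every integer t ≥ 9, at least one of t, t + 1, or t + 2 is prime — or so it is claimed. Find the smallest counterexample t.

t = 14

We need the least integer t ≥ 9 for which t, t + 1, t + 2 are all composite.
For t = 9, 10, 11, 12, 13 the conclusion holds.
t = 14: 14 = 2 × 7; 15 = 3 × 5; 16 = 2 × 8 — all composite.
Thus t = 14 disproves the claim, and no smaller t works.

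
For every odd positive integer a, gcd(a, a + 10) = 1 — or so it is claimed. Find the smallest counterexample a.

A counterexample is any odd positive integer a such that gcd(a, a + 10) > 1; we check each in order.
For a = 1, 3 the conclusion holds.
a = 5: gcd(5, 15) = 5.
Thus a = 5 disproves the claim, and no smaller a works.

a = 5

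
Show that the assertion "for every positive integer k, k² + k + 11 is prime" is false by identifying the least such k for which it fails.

k = 10

Check each positive integer k in order until k² + k + 11 is not prime.
For k = 1, 2, 3, 4, 5, 6, 7, 8, 9 the conclusion holds.
k = 10: k² + k + 11 = 121 = 11 × 11, composite.
Thus k = 10 disproves the claim, and no smaller k works.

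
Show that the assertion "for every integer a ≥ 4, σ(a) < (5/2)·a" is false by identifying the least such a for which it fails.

a = 24

The first 20 eligible values, up to a = 23, all satisfy the conclusion.
a = 24: σ(24) = 60; 60 ≥ 60.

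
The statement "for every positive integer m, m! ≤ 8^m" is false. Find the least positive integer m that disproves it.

We need the least positive integer m for which m! > 8^m.
For m = 1, 2, 3, 4, …, 17, 18, 19 the conclusion holds.
m = 20: m! = 2432902008176640000 and 8^m = 1152921504606846976, so 2432902008176640000 > 1152921504606846976.
Hence m = 20 is a counterexample.

m = 20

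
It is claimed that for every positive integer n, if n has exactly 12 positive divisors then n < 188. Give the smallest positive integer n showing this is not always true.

The first 12 eligible values, up to n = 160, all satisfy the conclusion.
n = 198: τ(198) = 12; 198 ≥ 188.
So n = 198 is the smallest counterexample.

n = 198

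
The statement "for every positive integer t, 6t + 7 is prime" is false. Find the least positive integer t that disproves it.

t = 3

A counterexample is any positive integer t such that 6t + 7 is not prime; we check each in order.
t = 1: 6t + 7 = 13, prime.
t = 2: 6t + 7 = 19, prime.
t = 3: 6t + 7 = 25 = 5 × 5, composite.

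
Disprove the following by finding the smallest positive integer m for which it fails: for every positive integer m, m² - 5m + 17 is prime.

m = 13

The first 12 eligible values, up to m = 12, all satisfy the conclusion.
m = 13: m² - 5m + 17 = 121 = 11 × 11, composite.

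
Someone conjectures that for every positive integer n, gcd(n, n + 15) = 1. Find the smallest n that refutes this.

For n = 1, 2 the conclusion holds.
n = 3: gcd(3, 18) = 3.

n = 3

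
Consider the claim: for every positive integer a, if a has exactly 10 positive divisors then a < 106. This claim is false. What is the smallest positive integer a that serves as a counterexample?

a = 48: τ(48) = 10; 48 < 106.
a = 80: τ(80) = 10; 80 < 106.
a = 112: τ(112) = 10; 112 ≥ 106.
So a = 112 is the smallest counterexample.

a = 112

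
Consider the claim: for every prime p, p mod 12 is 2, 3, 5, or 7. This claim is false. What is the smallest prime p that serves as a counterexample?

p = 11

We need the least prime p for which the claim fails.
The first 4 eligible values, up to p = 7, all satisfy the conclusion.
p = 11: 11 mod 12 = 11 — not in {2, 3, 5, 7}.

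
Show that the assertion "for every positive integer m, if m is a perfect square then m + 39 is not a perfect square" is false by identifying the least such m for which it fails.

m = 25

A counterexample is any positive integer m such that m is a perfect square but m + 39 is a perfect square; we check each in order.
For m = 1, 4, 9, 16 the conclusion holds.
m = 25: 25 = 5² and 25 + 39 = 64 = 8².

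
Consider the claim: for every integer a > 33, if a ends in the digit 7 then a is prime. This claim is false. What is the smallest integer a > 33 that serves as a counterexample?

a = 57

A counterexample is any integer a > 33 such that a ends in the digit 7 but a is not prime; we check each in order.
For a = 37, 47 the conclusion holds.
a = 57: 57 ends in 7; 57 = 3 × 19, composite.
Thus a = 57 disproves the claim, and no smaller a works.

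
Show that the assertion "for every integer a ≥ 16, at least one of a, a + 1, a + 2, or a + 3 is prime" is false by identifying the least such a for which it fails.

a = 24

a = 16: 17 is prime.
a = 17: 17 is prime.
a = 18: 19 is prime.
a = 19: 19 is prime.
a = 20: 23 is prime.
a = 21: 23 is prime.
a = 22: 23 is prime.
a = 23: 23 is prime.
a = 24: 24 = 2 × 12; 25 = 5 × 5; 26 = 2 × 13; 27 = 3 × 9 — all composite.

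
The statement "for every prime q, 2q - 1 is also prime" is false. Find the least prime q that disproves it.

A counterexample is any prime q such that 2q - 1 is not prime; we check each in order.
q = 2: 2q - 1 = 3, prime.
q = 3: 2q - 1 = 5, prime.
q = 5: 2q - 1 = 9 = 3 × 3, not prime.

q = 5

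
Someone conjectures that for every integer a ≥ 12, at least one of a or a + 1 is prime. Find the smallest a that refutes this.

a = 14

For a = 12, 13 the conclusion holds.
a = 14: 14 = 2 × 7; 15 = 3 × 5 — both composite.
Thus a = 14 disproves the claim, and no smaller a works.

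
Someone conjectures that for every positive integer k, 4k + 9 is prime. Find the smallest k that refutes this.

For k = 1, 2 the conclusion holds.
k = 3: 4k + 9 = 21 = 3 × 7, composite.
So k = 3 is the smallest counterexample.

k = 3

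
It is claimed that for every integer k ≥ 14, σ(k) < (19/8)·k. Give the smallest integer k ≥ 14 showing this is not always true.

We need the least integer k ≥ 14 for which the claim fails.
For k = 14, 15, 16, 17, 18, 19, 20, 21, 22, 23 the conclusion holds.
k = 24: σ(24) = 60; 60 ≥ 57.
So k = 24 is the smallest counterexample.

k = 24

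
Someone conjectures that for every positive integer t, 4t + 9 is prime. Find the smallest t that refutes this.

t = 1: 4t + 9 = 13, prime.
t = 2: 4t + 9 = 17, prime.
t = 3: 4t + 9 = 21 = 3 × 7, composite.

t = 3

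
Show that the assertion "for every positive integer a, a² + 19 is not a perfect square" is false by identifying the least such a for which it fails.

A counterexample is any positive integer a such that a² + 19 is a perfect square; we check each in order.
For a = 1, 2, 3, 4, 5, 6, 7, 8 the conclusion holds.
a = 9: 9² + 19 = 100 = 10², a perfect square.
Thus a = 9 disproves the claim, and no smaller a works.

a = 9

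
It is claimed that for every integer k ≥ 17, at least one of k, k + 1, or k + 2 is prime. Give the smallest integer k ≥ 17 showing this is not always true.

A counterexample is any integer k ≥ 17 such that k, k + 1, k + 2 are all composite; we check each in order.
For k = 17, 18, 19 the conclusion holds.
k = 20: 20 = 2 × 10; 21 = 3 × 7; 22 = 2 × 11 — all composite.

k = 20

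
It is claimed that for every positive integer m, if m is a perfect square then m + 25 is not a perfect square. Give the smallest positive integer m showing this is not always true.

m = 144

Check each positive integer m in order until m is a perfect square but m + 25 is a perfect square.
For m = 1, 4, 9, 16, …, 81, 100, 121 the conclusion holds.
m = 144: 144 = 12² and 144 + 25 = 169 = 13².
So m = 144 is the smallest counterexample.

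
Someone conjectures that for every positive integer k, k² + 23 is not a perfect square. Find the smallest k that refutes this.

k = 11

A counterexample is any positive integer k such that k² + 23 is a perfect square; we check each in order.
The first 10 eligible values, up to k = 10, all satisfy the conclusion.
k = 11: 11² + 23 = 144 = 12², a perfect square.
So k = 11 is the smallest counterexample.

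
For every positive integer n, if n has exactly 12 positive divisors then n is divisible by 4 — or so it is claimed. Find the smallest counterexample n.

n = 90

For n = 60, 72, 84 the conclusion holds.
n = 90: τ(90) = 12; 90 mod 4 = 2.
Thus n = 90 disproves the claim, and no smaller n works.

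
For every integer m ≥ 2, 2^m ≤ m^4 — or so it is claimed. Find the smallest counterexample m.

m = 17

A counterexample is any integer m ≥ 2 such that 2^m > m^4; we check each in order.
For m = 2, 3, 4, 5, …, 14, 15, 16 the conclusion holds.
m = 17: 2^m = 131072 and m^4 = 83521, so 131072 > 83521.
So m = 17 is the smallest counterexample.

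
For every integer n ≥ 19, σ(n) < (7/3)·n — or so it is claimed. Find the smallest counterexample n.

We need the least integer n ≥ 19 for which the claim fails.
For n = 19, 20, 21, 22, 23 the conclusion holds.
n = 24: σ(24) = 60; 60 ≥ 56.

n = 24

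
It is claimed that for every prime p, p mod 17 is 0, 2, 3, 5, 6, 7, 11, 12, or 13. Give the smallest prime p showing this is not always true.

For p = 2, 3, 5, 7, 11, 13, 17, 19, 23, 29 the conclusion holds.
p = 31: 31 mod 17 = 14 — not in {0, 2, 3, 5, 6, 7, 11, 12, 13}.

p = 31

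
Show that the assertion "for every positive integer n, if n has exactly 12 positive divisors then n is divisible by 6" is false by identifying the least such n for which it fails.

Check each positive integer n in order until n has exactly 12 positive divisors but n is not divisible by 6.
For n = 60, 72, 84, 90, 96, 108, 126, 132 the conclusion holds.
n = 140: τ(140) = 12; 140 mod 6 = 2.
Hence n = 140 is a counterexample.

n = 140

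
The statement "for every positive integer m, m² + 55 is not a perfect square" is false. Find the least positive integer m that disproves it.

m = 1: 1² + 55 = 56, not a perfect square.
m = 2: 2² + 55 = 59, not a perfect square.
m = 3: 3² + 55 = 64 = 8², a perfect square.
So m = 3 is the smallest counterexample.

m = 3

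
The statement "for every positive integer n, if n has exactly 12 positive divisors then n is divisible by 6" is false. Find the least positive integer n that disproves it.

n = 140

Check each positive integer n in order until n has exactly 12 positive divisors but n is not divisible by 6.
n = 60: τ(60) = 12; 60 mod 6 = 0.
n = 72: τ(72) = 12; 72 mod 6 = 0.
n = 84: τ(84) = 12; 84 mod 6 = 0.
n = 90: τ(90) = 12; 90 mod 6 = 0.
n = 96: τ(96) = 12; 96 mod 6 = 0.
n = 108: τ(108) = 12; 108 mod 6 = 0.
n = 126: τ(126) = 12; 126 mod 6 = 0.
n = 132: τ(132) = 12; 132 mod 6 = 0.
n = 140: τ(140) = 12; 140 mod 6 = 2.
Hence n = 140 is a counterexample.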